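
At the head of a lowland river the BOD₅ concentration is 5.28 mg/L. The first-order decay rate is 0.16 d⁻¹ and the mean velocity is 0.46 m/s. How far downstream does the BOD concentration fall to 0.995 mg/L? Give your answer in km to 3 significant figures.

From C = C₀·e^(−kt), t = ln(C₀/C)/k = ln(5.28/0.995)/0.16 = 1.669/0.16 = 10.43 d.
Distance = v·t = 0.46 m/s × 9.012e+05 s = 4.146e+05 m = 414.6 km.

415 km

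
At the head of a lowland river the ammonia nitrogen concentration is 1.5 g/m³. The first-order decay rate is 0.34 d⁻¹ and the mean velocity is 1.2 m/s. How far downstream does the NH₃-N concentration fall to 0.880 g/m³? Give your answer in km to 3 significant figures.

From C = C₀·e^(−kt), t = ln(C₀/C)/k = ln(1.5/0.880)/0.34 = 0.5333/0.34 = 1.569 d.
Distance = v·t = 1.2 m/s × 1.355e+05 s = 1.626e+05 m = 162.6 km.

163 km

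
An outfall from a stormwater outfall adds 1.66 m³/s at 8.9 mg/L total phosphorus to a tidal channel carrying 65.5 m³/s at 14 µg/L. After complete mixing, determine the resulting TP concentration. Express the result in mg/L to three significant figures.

14 µg/L = 0.014 mg/L.
By mass balance at complete mixing, C = (1.66·8.9 + 65.5·0.014) / (1.66 + 65.5) = 15.69/67.16 = 0.2336 mg/L.

0.234 mg/L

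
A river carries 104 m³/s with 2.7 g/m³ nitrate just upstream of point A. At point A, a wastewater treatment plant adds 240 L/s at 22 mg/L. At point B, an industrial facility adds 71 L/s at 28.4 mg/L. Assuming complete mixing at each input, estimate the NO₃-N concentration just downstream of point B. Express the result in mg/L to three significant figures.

240 L/s = 0.24 m³/s.
After input A: C = (104·2.7 + 0.24·22) / 104.2 = 2.744 mg/L.
71 L/s = 0.071 m³/s.
After input B: C = (104.2·2.744 + 0.071·28.4) / 104.3 = 2.762 mg/L.

2.76 mg/L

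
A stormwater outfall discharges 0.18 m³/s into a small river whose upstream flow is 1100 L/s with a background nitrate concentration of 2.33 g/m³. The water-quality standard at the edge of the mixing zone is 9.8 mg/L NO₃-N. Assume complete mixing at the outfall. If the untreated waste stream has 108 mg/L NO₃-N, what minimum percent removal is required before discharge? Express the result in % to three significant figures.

1100 L/s = 1.1 m³/s.
Mass balance: 9.8·1.28 = 0.18·Cₑ + 1.1·2.33.
Cₑ = (12.54 − 2.563) / 0.18 = 55.45 mg/L.
Required removal = 1 − 55.45/108 = 48.66 %.

48.7 %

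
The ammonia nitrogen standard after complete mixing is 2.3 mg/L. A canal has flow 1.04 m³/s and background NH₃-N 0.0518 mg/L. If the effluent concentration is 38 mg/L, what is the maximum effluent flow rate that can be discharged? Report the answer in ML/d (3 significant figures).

Mass balance at complete mixing: C_std·(Q_w + Q_r) = Q_w·C_e + Q_r·C_b.
Rearranging, Q_w = Q_r·(C_std − C_b)/(C_e − C_std) = 1.04·(2.3 − 0.0518) / (38 − 2.3) = 0.06549 m³/s.
= 5.659 ML/d.

5.66 ML/d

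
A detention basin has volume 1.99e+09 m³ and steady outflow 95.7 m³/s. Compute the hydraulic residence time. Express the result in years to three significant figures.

Q = 95.7 m³/s × 3.156e+07 s/yr = 3.02e+09 m³/yr.
Hydraulic residence time τ = V/Q = 1.99e+09/3.02e+09 = 0.6589 yr.

0.659 yr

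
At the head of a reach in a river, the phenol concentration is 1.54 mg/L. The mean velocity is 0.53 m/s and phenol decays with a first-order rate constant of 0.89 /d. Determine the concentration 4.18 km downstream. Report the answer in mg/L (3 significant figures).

1.42 mg/L

Travel time t = 4.18 km / 0.53 m/s = 4180/0.53 = 7887 s = 0.09128 d.
First-order decay: C = 1.54·exp(−0.89·0.09128) = 1.54·0.922 = 1.42 mg/L.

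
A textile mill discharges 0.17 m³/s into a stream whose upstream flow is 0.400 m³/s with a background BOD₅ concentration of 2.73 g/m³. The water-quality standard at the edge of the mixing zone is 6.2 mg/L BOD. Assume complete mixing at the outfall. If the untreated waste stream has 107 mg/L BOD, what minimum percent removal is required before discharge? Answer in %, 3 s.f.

Mass balance: 6.2·0.57 = 0.17·Cₑ + 0.4·2.73.
Cₑ = (3.534 − 1.092) / 0.17 = 14.36 mg/L.
Required removal = 1 − 14.36/107 = 86.58 %.

86.6 %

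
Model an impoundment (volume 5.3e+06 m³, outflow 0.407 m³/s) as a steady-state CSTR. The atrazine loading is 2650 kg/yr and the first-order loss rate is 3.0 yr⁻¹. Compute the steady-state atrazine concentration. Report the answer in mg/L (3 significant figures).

Outflow Q = 0.407 m³/s × 3.156e+07 s/yr = 1.284e+07 m³/yr.
Steady-state CSTR mass balance: W = Q·C + k·V·C, so C = W/(Q + kV).
Q + kV = 1.284e+07 + 3.0·5.3e+06 = 2.874e+07 m³/yr.
C = 2650/2.874e+07 = 9.219e-05 kg/m³ = 0.09219 mg/L.

0.0922 mg/L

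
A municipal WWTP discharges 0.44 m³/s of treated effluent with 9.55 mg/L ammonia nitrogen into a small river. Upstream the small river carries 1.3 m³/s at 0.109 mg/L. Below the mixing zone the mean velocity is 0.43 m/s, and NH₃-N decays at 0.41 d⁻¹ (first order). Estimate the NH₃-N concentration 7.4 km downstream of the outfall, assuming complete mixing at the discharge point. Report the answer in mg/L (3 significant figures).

2.30 mg/L

After complete mixing, C₀ = (0.44·9.55 + 1.3·0.109) / 1.74 = 2.496 mg/L.
Travel time t = 7400 m / 0.43 m/s = 1.721e+04 s = 0.1992 d.
C = 2.496·exp(−0.41·0.1992) = 2.496·0.9216 = 2.301 mg/L.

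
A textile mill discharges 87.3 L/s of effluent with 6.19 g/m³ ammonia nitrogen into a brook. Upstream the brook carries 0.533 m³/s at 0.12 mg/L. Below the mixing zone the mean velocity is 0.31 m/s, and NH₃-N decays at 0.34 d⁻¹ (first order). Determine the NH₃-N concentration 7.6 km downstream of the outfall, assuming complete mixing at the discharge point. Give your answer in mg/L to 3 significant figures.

87.3 L/s = 0.0873 m³/s.
After complete mixing, C₀ = (0.0873·6.19 + 0.533·0.12) / 0.6203 = 0.9743 mg/L.
Travel time t = 7600 m / 0.31 m/s = 2.452e+04 s = 0.2838 d.
C = 0.9743·exp(−0.34·0.2838) = 0.9743·0.908 = 0.8847 mg/L.

0.885 mg/L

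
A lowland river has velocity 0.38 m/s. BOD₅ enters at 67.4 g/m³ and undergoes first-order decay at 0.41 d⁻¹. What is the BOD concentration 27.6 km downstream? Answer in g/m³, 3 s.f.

47.8 g/m³

Travel time t = 27.6 km / 0.38 m/s = 2.76e+04/0.38 = 7.263e+04 s = 0.8406 d.
First-order decay: C = 67.4·exp(−0.41·0.8406) = 67.4·0.7085 = 47.75 g/m³.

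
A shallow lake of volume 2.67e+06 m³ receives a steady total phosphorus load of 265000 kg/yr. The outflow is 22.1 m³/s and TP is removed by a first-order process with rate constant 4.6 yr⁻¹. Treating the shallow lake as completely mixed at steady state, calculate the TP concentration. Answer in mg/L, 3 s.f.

0.373 mg/L

Outflow Q = 22.1 m³/s × 3.156e+07 s/yr = 6.974e+08 m³/yr.
Steady-state CSTR mass balance: W = Q·C + k·V·C, so C = W/(Q + kV).
Q + kV = 6.974e+08 + 4.6·2.67e+06 = 7.097e+08 m³/yr.
C = 265000/7.097e+08 = 0.0003734 kg/m³ = 0.3734 mg/L.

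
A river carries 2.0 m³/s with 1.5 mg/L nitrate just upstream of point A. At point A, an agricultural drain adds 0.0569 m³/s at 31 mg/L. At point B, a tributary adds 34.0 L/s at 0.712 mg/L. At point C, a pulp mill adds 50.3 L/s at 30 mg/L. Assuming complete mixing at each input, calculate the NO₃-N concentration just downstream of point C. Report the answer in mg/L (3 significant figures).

After input A: C = (2·1.5 + 0.0569·31) / 2.057 = 2.316 mg/L.
34.0 L/s = 0.034 m³/s.
After input B: C = (2.057·2.316 + 0.034·0.712) / 2.091 = 2.29 mg/L.
50.3 L/s = 0.0503 m³/s.
After input C: C = (2.091·2.29 + 0.0503·30) / 2.141 = 2.941 mg/L.

2.94 mg/L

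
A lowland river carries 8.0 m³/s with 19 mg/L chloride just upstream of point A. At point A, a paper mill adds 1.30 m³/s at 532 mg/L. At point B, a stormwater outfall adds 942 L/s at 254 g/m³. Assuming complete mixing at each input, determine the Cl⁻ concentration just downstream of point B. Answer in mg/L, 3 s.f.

106 mg/L

After input A: C = (8·19 + 1.3·532) / 9.3 = 90.71 mg/L.
942 L/s = 0.942 m³/s.
After input B: C = (9.3·90.71 + 0.942·254) / 10.24 = 105.7 mg/L.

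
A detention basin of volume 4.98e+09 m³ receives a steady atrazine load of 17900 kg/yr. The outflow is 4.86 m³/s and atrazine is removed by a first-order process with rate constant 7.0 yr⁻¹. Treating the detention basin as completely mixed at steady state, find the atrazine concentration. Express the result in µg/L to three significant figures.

0.511 µg/L

Outflow Q = 4.86 m³/s × 3.156e+07 s/yr = 1.534e+08 m³/yr.
Steady-state CSTR mass balance: W = Q·C + k·V·C, so C = W/(Q + kV).
Q + kV = 1.534e+08 + 7.0·4.98e+09 = 3.501e+10 m³/yr.
C = 17900/3.501e+10 = 5.112e-07 kg/m³ = 0.0005112 mg/L = 0.5112 µg/L.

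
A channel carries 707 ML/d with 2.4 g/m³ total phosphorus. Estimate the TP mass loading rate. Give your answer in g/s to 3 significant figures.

19.6 g/s

707 ML/d = 8.183 m³/s.
Mass flux = Q·C = 8.183 m³/s × 2.4 g/m³ = 19.64 g/s.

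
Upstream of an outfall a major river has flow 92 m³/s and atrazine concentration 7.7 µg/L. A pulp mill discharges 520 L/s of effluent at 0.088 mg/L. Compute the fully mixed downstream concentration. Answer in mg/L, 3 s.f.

520 L/s = 0.52 m³/s.
7.7 µg/L = 0.0077 mg/L.
Conservation of mass across the mixing zone: C = (0.52·0.088 + 92·0.0077) / (0.52 + 92) = 0.7542/92.52 = 0.008151 mg/L.

0.00815 mg/L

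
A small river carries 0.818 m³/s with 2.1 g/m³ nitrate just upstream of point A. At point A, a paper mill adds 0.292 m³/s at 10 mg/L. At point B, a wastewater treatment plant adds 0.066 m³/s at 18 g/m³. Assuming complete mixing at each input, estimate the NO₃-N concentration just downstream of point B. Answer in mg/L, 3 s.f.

4.95 mg/L

After input A: C = (0.818·2.1 + 0.292·10) / 1.11 = 4.178 mg/L.
After input B: C = (1.11·4.178 + 0.066·18) / 1.176 = 4.954 mg/L.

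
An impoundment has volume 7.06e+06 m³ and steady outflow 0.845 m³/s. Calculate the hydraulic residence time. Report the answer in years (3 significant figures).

0.265 yr

Q = 0.845 m³/s × 3.156e+07 s/yr = 2.667e+07 m³/yr.
Hydraulic residence time τ = V/Q = 7.06e+06/2.667e+07 = 0.2648 yr.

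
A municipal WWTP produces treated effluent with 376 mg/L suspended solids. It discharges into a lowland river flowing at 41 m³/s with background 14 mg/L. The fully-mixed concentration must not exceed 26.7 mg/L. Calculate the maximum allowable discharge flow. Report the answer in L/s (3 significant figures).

Mass balance at complete mixing: C_std·(Q_w + Q_r) = Q_w·C_e + Q_r·C_b.
Rearranging, Q_w = Q_r·(C_std − C_b)/(C_e − C_std) = 41·(26.7 − 14) / (376 − 26.7) = 1.491 m³/s.
= 1491 L/s.

1490 L/s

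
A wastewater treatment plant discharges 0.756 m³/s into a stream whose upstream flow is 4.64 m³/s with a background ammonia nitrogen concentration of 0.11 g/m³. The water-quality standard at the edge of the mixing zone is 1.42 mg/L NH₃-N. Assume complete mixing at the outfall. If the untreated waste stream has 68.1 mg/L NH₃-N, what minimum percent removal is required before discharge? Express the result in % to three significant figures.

Mass balance: 1.42·5.396 = 0.756·Cₑ + 4.64·0.11.
Cₑ = (7.662 − 0.5104) / 0.756 = 9.46 mg/L.
Required removal = 1 − 9.46/68.1 = 86.11 %.

86.1 %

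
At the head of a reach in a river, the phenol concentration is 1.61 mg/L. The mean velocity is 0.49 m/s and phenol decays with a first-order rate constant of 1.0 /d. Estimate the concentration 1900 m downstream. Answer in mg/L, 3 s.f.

Travel time t = 1900 m / 0.49 m/s = 1900/0.49 = 3878 s = 0.04488 d.
First-order decay: C = 1.61·exp(−1.0·0.04488) = 1.61·0.9561 = 1.539 mg/L.

1.54 mg/L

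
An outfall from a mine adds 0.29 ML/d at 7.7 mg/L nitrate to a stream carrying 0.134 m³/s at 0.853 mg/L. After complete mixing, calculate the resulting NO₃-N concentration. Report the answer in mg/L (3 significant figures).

1.02 mg/L

0.29 ML/d = 0.003356 m³/s.
Flow-weighted mixing gives C = (0.003356·7.7 + 0.134·0.853) / (0.003356 + 0.134) = 0.1401/0.1374 = 1.02 mg/L.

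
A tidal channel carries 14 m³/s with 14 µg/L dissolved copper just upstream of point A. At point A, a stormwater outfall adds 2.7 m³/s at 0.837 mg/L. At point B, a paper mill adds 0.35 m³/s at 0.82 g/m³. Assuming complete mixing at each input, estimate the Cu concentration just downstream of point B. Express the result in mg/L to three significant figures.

14 µg/L = 0.014 mg/L.
After input A: C = (14·0.014 + 2.7·0.837) / 16.7 = 0.1471 mg/L.
After input B: C = (16.7·0.1471 + 0.35·0.82) / 17.05 = 0.1609 mg/L.

0.161 mg/L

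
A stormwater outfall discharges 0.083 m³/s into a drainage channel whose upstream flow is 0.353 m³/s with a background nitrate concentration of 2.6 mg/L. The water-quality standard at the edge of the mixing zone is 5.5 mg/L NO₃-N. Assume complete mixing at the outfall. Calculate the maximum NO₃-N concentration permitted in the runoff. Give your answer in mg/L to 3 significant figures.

Mass balance: 5.5·0.436 = 0.083·Cₑ + 0.353·2.6.
Cₑ = (2.398 − 0.9178) / 0.083 = 17.83 mg/L.

17.8 mg/L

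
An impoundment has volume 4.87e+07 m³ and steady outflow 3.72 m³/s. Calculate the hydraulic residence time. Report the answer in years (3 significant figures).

0.415 yr

Q = 3.72 m³/s × 3.156e+07 s/yr = 1.174e+08 m³/yr.
Hydraulic residence time τ = V/Q = 4.87e+07/1.174e+08 = 0.4148 yr.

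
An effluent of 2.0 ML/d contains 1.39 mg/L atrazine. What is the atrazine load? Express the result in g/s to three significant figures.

0.0322 g/s

2.0 ML/d = 0.02315 m³/s.
Mass flux = Q·C = 0.02315 m³/s × 1.39 g/m³ = 0.03218 g/s.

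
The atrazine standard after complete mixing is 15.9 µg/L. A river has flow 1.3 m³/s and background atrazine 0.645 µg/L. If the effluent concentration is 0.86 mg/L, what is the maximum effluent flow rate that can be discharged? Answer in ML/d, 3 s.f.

2.03 ML/d

0.645 µg/L = 0.000645 mg/L.
15.9 µg/L = 0.0159 mg/L.
Mass balance at complete mixing: C_std·(Q_w + Q_r) = Q_w·C_e + Q_r·C_b.
Rearranging, Q_w = Q_r·(C_std − C_b)/(C_e − C_std) = 1.3·(0.0159 − 0.000645) / (0.86 − 0.0159) = 0.02349 m³/s.
= 2.03 ML/d.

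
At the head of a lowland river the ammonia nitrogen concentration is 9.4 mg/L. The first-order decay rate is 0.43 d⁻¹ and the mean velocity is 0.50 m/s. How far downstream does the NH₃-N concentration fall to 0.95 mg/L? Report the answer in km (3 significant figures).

From C = C₀·e^(−kt), t = ln(C₀/C)/k = ln(9.4/0.95)/0.43 = 2.292/0.43 = 5.33 d.
Distance = v·t = 0.50 m/s × 4.605e+05 s = 2.303e+05 m = 230.3 km.

230 km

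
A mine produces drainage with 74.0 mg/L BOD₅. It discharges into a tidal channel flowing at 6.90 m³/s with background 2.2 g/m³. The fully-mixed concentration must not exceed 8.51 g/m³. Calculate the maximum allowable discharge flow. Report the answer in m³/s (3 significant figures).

0.665 m³/s

Mass balance at complete mixing: C_std·(Q_w + Q_r) = Q_w·C_e + Q_r·C_b.
Rearranging, Q_w = Q_r·(C_std − C_b)/(C_e − C_std) = 6.90·(8.51 − 2.2) / (74 − 8.51) = 0.6648 m³/s.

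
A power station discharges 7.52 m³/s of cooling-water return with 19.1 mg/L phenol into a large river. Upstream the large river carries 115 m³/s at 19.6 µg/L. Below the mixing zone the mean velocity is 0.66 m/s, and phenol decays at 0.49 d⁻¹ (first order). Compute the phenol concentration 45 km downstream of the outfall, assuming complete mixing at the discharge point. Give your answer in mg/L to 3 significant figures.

19.6 µg/L = 0.0196 mg/L.
After complete mixing, C₀ = (7.52·19.1 + 115·0.0196) / 122.5 = 1.191 mg/L.
Travel time t = 4.5e+04 m / 0.66 m/s = 6.818e+04 s = 0.7891 d.
C = 1.191·exp(−0.49·0.7891) = 1.191·0.6793 = 0.8089 mg/L.

0.809 mg/L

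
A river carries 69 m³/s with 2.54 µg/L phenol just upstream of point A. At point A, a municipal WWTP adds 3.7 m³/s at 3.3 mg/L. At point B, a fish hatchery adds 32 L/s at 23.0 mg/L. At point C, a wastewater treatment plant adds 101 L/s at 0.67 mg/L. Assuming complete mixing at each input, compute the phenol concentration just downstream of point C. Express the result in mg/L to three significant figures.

2.54 µg/L = 0.00254 mg/L.
After input A: C = (69·0.00254 + 3.7·3.3) / 72.7 = 0.1704 mg/L.
32 L/s = 0.032 m³/s.
After input B: C = (72.7·0.1704 + 0.032·23) / 72.73 = 0.1804 mg/L.
101 L/s = 0.101 m³/s.
After input C: C = (72.73·0.1804 + 0.101·0.67) / 72.83 = 0.1811 mg/L.

0.181 mg/L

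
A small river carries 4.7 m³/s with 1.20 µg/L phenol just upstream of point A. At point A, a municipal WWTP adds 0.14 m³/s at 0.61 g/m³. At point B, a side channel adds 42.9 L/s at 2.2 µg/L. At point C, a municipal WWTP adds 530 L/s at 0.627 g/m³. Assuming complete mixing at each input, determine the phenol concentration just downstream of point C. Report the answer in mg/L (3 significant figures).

1.20 µg/L = 0.0012 mg/L.
After input A: C = (4.7·0.0012 + 0.14·0.61) / 4.84 = 0.01881 mg/L.
42.9 L/s = 0.0429 m³/s.
2.2 µg/L = 0.0022 mg/L.
After input B: C = (4.84·0.01881 + 0.0429·0.0022) / 4.883 = 0.01866 mg/L.
530 L/s = 0.53 m³/s.
After input C: C = (4.883·0.01866 + 0.53·0.627) / 5.413 = 0.07823 mg/L.

0.0782 mg/L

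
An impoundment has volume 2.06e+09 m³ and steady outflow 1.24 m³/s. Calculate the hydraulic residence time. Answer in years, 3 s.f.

52.6 yr

Q = 1.24 m³/s × 3.156e+07 s/yr = 3.913e+07 m³/yr.
Hydraulic residence time τ = V/Q = 2.06e+09/3.913e+07 = 52.64 yr.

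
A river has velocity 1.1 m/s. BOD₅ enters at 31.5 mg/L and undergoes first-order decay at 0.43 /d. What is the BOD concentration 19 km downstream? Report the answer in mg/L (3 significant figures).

Travel time t = 19 km / 1.1 m/s = 1.9e+04/1.1 = 1.727e+04 s = 0.1999 d.
First-order decay: C = 31.5·exp(−0.43·0.1999) = 31.5·0.9176 = 28.91 mg/L.

28.9 mg/L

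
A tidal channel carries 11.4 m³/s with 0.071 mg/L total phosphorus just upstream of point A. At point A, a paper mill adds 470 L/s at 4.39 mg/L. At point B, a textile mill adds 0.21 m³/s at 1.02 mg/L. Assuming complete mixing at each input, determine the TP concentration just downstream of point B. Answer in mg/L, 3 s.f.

470 L/s = 0.47 m³/s.
After input A: C = (11.4·0.071 + 0.47·4.39) / 11.87 = 0.242 mg/L.
After input B: C = (11.87·0.242 + 0.21·1.02) / 12.08 = 0.2555 mg/L.

0.256 mg/L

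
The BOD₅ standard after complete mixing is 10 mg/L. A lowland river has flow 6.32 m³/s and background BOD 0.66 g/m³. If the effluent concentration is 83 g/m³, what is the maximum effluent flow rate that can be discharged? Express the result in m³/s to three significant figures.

Mass balance at complete mixing: C_std·(Q_w + Q_r) = Q_w·C_e + Q_r·C_b.
Rearranging, Q_w = Q_r·(C_std − C_b)/(C_e − C_std) = 6.32·(10 − 0.66) / (83 − 10) = 0.8086 m³/s.

0.809 m³/s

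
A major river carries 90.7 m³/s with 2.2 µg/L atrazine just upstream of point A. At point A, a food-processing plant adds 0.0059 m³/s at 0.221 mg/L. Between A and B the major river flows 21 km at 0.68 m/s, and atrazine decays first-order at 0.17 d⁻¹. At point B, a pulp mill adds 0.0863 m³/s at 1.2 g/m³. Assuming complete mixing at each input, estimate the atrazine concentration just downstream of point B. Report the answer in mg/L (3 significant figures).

0.00322 mg/L

2.2 µg/L = 0.0022 mg/L.
After input A: C = (90.7·0.0022 + 0.0059·0.221) / 90.71 = 0.002214 mg/L.
Over the 21 km reach to input B (t = 3.088e+04 s = 0.3574 d), decay gives C = 0.002214·exp(−0.17·0.3574) = 0.002084 mg/L.
After input B: C = (90.71·0.002084 + 0.0863·1.2) / 90.79 = 0.003222 mg/L.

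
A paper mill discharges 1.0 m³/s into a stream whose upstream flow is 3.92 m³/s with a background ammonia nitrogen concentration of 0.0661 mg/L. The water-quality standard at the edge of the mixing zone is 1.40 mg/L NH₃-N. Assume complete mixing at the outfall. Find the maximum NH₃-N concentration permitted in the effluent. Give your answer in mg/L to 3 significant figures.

Mass balance: 1.4·4.92 = 1·Cₑ + 3.92·0.0661.
Cₑ = (6.888 − 0.2591) / 1 = 6.629 mg/L.

6.63 mg/L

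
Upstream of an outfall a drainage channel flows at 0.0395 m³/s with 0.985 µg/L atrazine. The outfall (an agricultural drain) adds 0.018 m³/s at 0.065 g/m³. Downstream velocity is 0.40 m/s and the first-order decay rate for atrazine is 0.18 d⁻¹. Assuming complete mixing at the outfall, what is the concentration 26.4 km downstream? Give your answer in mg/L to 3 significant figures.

0.985 µg/L = 0.000985 mg/L.
After complete mixing, C₀ = (0.018·0.065 + 0.0395·0.000985) / 0.0575 = 0.02102 mg/L.
Travel time t = 2.64e+04 m / 0.40 m/s = 6.6e+04 s = 0.7639 d.
C = 0.02102·exp(−0.18·0.7639) = 0.02102·0.8715 = 0.01832 mg/L.

0.0183 mg/L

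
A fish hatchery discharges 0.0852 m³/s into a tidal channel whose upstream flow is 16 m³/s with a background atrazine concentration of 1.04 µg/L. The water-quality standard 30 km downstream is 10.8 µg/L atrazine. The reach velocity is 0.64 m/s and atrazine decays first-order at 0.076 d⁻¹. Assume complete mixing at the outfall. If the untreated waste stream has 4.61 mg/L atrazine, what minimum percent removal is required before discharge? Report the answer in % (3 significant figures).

58.1 %

1.04 µg/L = 0.00104 mg/L.
10.8 µg/L = 0.0108 mg/L.
Travel time to the compliance point: t = 3e+04/0.64 = 4.688e+04 s = 0.5425 d; decay factor exp(−0.076·0.5425) = 0.9596.
So the concentration just after mixing may be at most 0.0108/0.9596 = 0.01125 mg/L.
Mass balance: 0.01125·16.09 = 0.0852·Cₑ + 16·0.00104.
Cₑ = (0.181 − 0.01664) / 0.0852 = 1.929 mg/L.
Required removal = 1 − 1.929/4.61 = 58.15 %.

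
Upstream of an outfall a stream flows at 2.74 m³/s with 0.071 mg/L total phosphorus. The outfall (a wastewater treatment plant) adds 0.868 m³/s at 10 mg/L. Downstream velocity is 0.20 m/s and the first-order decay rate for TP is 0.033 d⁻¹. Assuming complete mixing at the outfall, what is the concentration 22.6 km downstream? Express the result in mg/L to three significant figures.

2.36 mg/L

After complete mixing, C₀ = (0.868·10 + 2.74·0.071) / 3.608 = 2.46 mg/L.
Travel time t = 2.26e+04 m / 0.20 m/s = 1.13e+05 s = 1.308 d.
C = 2.46·exp(−0.033·1.308) = 2.46·0.9578 = 2.356 mg/L.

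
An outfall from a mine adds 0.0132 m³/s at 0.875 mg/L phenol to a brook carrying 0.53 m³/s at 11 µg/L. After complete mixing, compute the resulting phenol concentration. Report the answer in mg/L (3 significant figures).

0.0320 mg/L

11 µg/L = 0.011 mg/L.
By mass balance at complete mixing, C = (0.0132·0.875 + 0.53·0.011) / (0.0132 + 0.53) = 0.01738/0.5432 = 0.032 mg/L.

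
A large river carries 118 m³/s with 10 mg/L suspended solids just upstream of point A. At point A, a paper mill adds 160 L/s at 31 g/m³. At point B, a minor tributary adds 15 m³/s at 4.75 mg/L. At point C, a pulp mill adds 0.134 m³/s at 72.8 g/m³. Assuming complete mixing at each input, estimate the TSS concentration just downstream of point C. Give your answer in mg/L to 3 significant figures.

9.50 mg/L

160 L/s = 0.16 m³/s.
After input A: C = (118·10 + 0.16·31) / 118.2 = 10.03 mg/L.
After input B: C = (118.2·10.03 + 15·4.75) / 133.2 = 9.434 mg/L.
After input C: C = (133.2·9.434 + 0.134·72.8) / 133.3 = 9.498 mg/L.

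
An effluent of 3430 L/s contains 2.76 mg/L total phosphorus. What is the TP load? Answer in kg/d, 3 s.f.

3430 L/s = 3.43 m³/s.
Mass flux = Q·C = 3.43 m³/s × 2.76 g/m³ = 9.467 g/s.
= 9.467 g/s × 86.4 = 817.9 kg/d.

818 kg/d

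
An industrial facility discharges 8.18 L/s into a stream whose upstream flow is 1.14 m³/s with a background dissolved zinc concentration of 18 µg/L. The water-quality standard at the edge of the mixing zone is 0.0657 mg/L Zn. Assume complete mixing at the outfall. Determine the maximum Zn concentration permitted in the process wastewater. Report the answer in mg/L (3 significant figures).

6.71 mg/L

8.18 L/s = 0.00818 m³/s.
18 µg/L = 0.018 mg/L.
Mass balance: 0.0657·1.148 = 0.00818·Cₑ + 1.14·0.018.
Cₑ = (0.07544 − 0.02052) / 0.00818 = 6.713 mg/L.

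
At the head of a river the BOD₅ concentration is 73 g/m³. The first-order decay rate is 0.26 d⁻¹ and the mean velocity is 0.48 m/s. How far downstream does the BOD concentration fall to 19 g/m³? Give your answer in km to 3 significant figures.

215 km

From C = C₀·e^(−kt), t = ln(C₀/C)/k = ln(73/19)/0.26 = 1.346/0.26 = 5.177 d.
Distance = v·t = 0.48 m/s × 4.473e+05 s = 2.147e+05 m = 214.7 km.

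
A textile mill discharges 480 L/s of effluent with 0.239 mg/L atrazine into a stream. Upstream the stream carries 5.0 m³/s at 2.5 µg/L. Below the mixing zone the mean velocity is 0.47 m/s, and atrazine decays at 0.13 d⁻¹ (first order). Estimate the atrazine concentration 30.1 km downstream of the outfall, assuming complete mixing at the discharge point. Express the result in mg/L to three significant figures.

0.0211 mg/L

480 L/s = 0.48 m³/s.
2.5 µg/L = 0.0025 mg/L.
After complete mixing, C₀ = (0.48·0.239 + 5·0.0025) / 5.48 = 0.02322 mg/L.
Travel time t = 3.01e+04 m / 0.47 m/s = 6.404e+04 s = 0.7412 d.
C = 0.02322·exp(−0.13·0.7412) = 0.02322·0.9081 = 0.02108 mg/L.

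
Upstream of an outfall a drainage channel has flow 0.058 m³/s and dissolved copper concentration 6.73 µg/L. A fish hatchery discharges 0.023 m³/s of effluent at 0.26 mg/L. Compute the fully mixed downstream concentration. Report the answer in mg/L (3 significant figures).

0.0786 mg/L

6.73 µg/L = 0.00673 mg/L.
Conservation of mass across the mixing zone: C = (0.023·0.26 + 0.058·0.00673) / (0.023 + 0.058) = 0.00637/0.081 = 0.07865 mg/L.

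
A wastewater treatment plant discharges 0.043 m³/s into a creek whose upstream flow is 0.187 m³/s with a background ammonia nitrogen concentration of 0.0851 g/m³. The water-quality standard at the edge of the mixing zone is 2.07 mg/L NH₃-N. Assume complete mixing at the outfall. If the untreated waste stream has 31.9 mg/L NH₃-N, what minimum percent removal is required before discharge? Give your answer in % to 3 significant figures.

66.5 %

Mass balance: 2.07·0.23 = 0.043·Cₑ + 0.187·0.0851.
Cₑ = (0.4761 − 0.01591) / 0.043 = 10.7 mg/L.
Required removal = 1 − 10.7/31.9 = 66.45 %.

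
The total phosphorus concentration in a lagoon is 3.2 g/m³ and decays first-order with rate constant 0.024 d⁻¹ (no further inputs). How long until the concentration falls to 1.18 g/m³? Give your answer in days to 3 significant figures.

41.6 d

t = ln(C₀/C)/k = ln(3.2/1.18)/0.024 = 0.9976/0.024 = 41.57 d.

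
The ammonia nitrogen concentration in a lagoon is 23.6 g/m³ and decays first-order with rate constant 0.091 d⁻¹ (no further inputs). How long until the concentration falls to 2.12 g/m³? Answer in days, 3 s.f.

26.5 d

t = ln(C₀/C)/k = ln(23.6/2.12)/0.091 = 2.41/0.091 = 26.48 d.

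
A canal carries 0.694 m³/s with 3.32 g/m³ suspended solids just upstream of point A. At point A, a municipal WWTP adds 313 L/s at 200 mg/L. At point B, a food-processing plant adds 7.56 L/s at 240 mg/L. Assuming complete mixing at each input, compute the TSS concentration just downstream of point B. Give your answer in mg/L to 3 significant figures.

313 L/s = 0.313 m³/s.
After input A: C = (0.694·3.32 + 0.313·200) / 1.007 = 64.45 mg/L.
7.56 L/s = 0.00756 m³/s.
After input B: C = (1.007·64.45 + 0.00756·240) / 1.015 = 65.76 mg/L.

65.8 mg/L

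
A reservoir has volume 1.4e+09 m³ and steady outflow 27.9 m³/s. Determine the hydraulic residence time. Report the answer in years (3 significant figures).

Q = 27.9 m³/s × 3.156e+07 s/yr = 8.805e+08 m³/yr.
Hydraulic residence time τ = V/Q = 1.4e+09/8.805e+08 = 1.59 yr.

1.59 yr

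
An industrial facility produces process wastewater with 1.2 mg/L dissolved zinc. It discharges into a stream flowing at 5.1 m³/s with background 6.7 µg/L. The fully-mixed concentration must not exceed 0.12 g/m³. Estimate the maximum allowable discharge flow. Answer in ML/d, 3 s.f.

46.2 ML/d

6.7 µg/L = 0.0067 mg/L.
Mass balance at complete mixing: C_std·(Q_w + Q_r) = Q_w·C_e + Q_r·C_b.
Rearranging, Q_w = Q_r·(C_std − C_b)/(C_e − C_std) = 5.1·(0.12 − 0.0067) / (1.2 − 0.12) = 0.535 m³/s.
= 46.23 ML/d.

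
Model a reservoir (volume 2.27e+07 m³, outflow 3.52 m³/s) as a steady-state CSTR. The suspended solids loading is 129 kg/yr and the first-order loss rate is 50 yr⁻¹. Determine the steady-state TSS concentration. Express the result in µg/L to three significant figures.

0.104 µg/L

Outflow Q = 3.52 m³/s × 3.156e+07 s/yr = 1.111e+08 m³/yr.
Steady-state CSTR mass balance: W = Q·C + k·V·C, so C = W/(Q + kV).
Q + kV = 1.111e+08 + 50·2.27e+07 = 1.246e+09 m³/yr.
C = 129/1.246e+09 = 1.035e-07 kg/m³ = 0.0001035 mg/L = 0.1035 µg/L.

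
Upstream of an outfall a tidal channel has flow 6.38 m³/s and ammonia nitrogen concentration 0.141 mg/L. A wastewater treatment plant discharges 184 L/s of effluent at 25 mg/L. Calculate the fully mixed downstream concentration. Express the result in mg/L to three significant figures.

184 L/s = 0.184 m³/s.
Flow-weighted mixing gives C = (0.184·25 + 6.38·0.141) / (0.184 + 6.38) = 5.5/6.564 = 0.8378 mg/L.

0.838 mg/L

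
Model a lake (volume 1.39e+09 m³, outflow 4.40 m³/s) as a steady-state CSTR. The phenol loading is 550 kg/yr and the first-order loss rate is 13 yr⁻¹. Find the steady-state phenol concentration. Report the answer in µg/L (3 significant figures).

Outflow Q = 4.40 m³/s × 3.156e+07 s/yr = 1.389e+08 m³/yr.
Steady-state CSTR mass balance: W = Q·C + k·V·C, so C = W/(Q + kV).
Q + kV = 1.389e+08 + 13·1.39e+09 = 1.821e+10 m³/yr.
C = 550/1.821e+10 = 3.021e-08 kg/m³ = 3.021e-05 mg/L = 0.03021 µg/L.

0.0302 µg/L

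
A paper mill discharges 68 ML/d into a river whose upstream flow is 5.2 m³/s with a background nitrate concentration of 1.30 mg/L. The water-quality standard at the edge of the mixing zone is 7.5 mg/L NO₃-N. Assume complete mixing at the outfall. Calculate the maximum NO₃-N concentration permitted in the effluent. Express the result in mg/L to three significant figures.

48.5 mg/L

68 ML/d = 0.787 m³/s.
Mass balance: 7.5·5.987 = 0.787·Cₑ + 5.2·1.3.
Cₑ = (44.9 − 6.76) / 0.787 = 48.46 mg/L.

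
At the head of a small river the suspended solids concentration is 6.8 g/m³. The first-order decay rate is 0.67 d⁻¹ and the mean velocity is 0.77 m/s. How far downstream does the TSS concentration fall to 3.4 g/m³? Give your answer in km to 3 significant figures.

From C = C₀·e^(−kt), t = ln(C₀/C)/k = ln(6.8/3.4)/0.67 = 0.6931/0.67 = 1.035 d.
Distance = v·t = 0.77 m/s × 8.938e+04 s = 6.883e+04 m = 68.83 km.

68.8 km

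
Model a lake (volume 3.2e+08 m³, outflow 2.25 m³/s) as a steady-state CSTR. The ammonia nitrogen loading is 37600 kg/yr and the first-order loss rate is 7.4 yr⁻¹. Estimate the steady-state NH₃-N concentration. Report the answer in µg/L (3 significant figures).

15.4 µg/L

Outflow Q = 2.25 m³/s × 3.156e+07 s/yr = 7.1e+07 m³/yr.
Steady-state CSTR mass balance: W = Q·C + k·V·C, so C = W/(Q + kV).
Q + kV = 7.1e+07 + 7.4·3.2e+08 = 2.439e+09 m³/yr.
C = 37600/2.439e+09 = 1.542e-05 kg/m³ = 0.01542 mg/L = 15.42 µg/L.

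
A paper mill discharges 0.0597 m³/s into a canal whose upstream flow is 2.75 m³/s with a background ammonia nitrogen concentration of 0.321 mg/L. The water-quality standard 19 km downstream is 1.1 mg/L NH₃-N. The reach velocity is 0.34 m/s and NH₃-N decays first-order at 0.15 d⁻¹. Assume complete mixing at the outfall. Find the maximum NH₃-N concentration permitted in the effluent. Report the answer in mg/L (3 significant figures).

Travel time to the compliance point: t = 1.9e+04/0.34 = 5.588e+04 s = 0.6468 d; decay factor exp(−0.15·0.6468) = 0.9075.
So the concentration just after mixing may be at most 1.1/0.9075 = 1.212 mg/L.
Mass balance: 1.212·2.81 = 0.0597·Cₑ + 2.75·0.321.
Cₑ = (3.406 − 0.8828) / 0.0597 = 42.26 mg/L.

42.3 mg/L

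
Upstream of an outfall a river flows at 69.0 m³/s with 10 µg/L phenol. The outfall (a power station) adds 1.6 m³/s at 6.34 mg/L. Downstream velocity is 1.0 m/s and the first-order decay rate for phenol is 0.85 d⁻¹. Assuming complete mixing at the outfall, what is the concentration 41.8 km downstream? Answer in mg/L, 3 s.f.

0.102 mg/L

10 µg/L = 0.01 mg/L.
After complete mixing, C₀ = (1.6·6.34 + 69·0.01) / 70.6 = 0.1535 mg/L.
Travel time t = 4.18e+04 m / 1.0 m/s = 4.18e+04 s = 0.4838 d.
C = 0.1535·exp(−0.85·0.4838) = 0.1535·0.6628 = 0.1017 mg/L.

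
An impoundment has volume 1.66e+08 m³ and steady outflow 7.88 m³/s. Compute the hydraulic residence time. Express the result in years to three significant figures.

0.668 yr

Q = 7.88 m³/s × 3.156e+07 s/yr = 2.487e+08 m³/yr.
Hydraulic residence time τ = V/Q = 1.66e+08/2.487e+08 = 0.6675 yr.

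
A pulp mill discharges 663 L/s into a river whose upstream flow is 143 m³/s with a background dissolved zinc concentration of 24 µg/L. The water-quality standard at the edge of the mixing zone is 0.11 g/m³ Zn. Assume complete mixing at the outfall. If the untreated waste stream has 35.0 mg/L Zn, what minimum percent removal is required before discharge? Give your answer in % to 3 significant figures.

46.7 %

663 L/s = 0.663 m³/s.
24 µg/L = 0.024 mg/L.
Mass balance: 0.11·143.7 = 0.663·Cₑ + 143·0.024.
Cₑ = (15.8 − 3.432) / 0.663 = 18.66 mg/L.
Required removal = 1 − 18.66/35.0 = 46.69 %.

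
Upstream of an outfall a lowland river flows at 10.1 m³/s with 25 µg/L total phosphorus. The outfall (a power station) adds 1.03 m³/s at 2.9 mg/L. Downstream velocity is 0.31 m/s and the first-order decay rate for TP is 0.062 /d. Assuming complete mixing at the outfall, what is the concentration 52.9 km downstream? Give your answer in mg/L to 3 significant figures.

25 µg/L = 0.025 mg/L.
After complete mixing, C₀ = (1.03·2.9 + 10.1·0.025) / 11.13 = 0.2911 mg/L.
Travel time t = 5.29e+04 m / 0.31 m/s = 1.706e+05 s = 1.975 d.
C = 0.2911·exp(−0.062·1.975) = 0.2911·0.8847 = 0.2575 mg/L.

0.258 mg/L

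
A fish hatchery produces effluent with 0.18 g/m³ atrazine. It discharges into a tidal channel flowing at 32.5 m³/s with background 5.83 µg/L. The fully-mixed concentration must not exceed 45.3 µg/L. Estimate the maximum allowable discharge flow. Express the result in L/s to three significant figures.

5.83 µg/L = 0.00583 mg/L.
45.3 µg/L = 0.0453 mg/L.
Mass balance at complete mixing: C_std·(Q_w + Q_r) = Q_w·C_e + Q_r·C_b.
Rearranging, Q_w = Q_r·(C_std − C_b)/(C_e − C_std) = 32.5·(0.0453 − 0.00583) / (0.18 − 0.0453) = 9.523 m³/s.
= 9523 L/s.

9520 L/s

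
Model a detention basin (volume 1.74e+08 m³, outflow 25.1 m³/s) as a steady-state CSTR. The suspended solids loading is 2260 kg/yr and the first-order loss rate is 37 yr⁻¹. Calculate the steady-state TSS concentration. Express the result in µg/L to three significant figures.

Outflow Q = 25.1 m³/s × 3.156e+07 s/yr = 7.921e+08 m³/yr.
Steady-state CSTR mass balance: W = Q·C + k·V·C, so C = W/(Q + kV).
Q + kV = 7.921e+08 + 37·1.74e+08 = 7.23e+09 m³/yr.
C = 2260/7.23e+09 = 3.126e-07 kg/m³ = 0.0003126 mg/L = 0.3126 µg/L.

0.313 µg/L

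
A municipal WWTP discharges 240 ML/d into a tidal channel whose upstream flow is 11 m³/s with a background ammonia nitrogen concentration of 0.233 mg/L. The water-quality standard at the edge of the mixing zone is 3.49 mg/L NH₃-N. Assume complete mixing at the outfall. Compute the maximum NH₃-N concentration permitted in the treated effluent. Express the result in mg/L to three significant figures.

16.4 mg/L

240 ML/d = 2.778 m³/s.
Mass balance: 3.49·13.78 = 2.778·Cₑ + 11·0.233.
Cₑ = (48.08 − 2.563) / 2.778 = 16.39 mg/L.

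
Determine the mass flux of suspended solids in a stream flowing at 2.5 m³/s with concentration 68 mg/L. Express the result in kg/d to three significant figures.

14700 kg/d

Mass flux = Q·C = 2.5 m³/s × 68 g/m³ = 170 g/s.
= 170 g/s × 86.4 = 1.469e+04 kg/d.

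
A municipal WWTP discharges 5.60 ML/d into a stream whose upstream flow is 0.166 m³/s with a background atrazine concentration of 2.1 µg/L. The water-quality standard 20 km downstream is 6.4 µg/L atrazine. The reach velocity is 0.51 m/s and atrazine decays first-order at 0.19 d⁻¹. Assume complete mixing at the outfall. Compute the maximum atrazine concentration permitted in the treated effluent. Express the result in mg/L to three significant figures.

5.60 ML/d = 0.06481 m³/s.
2.1 µg/L = 0.0021 mg/L.
6.4 µg/L = 0.0064 mg/L.
Travel time to the compliance point: t = 2e+04/0.51 = 3.922e+04 s = 0.4539 d; decay factor exp(−0.19·0.4539) = 0.9174.
So the concentration just after mixing may be at most 0.0064/0.9174 = 0.006976 mg/L.
Mass balance: 0.006976·0.2308 = 0.06481·Cₑ + 0.166·0.0021.
Cₑ = (0.00161 − 0.0003486) / 0.06481 = 0.01947 mg/L.

0.0195 mg/L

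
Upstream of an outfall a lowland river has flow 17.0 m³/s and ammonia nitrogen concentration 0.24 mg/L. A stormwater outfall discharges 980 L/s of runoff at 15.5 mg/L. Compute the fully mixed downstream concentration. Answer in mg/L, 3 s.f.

1.07 mg/L

980 L/s = 0.98 m³/s.
By mass balance at complete mixing, C = (0.98·15.5 + 17·0.24) / (0.98 + 17) = 19.27/17.98 = 1.072 mg/L.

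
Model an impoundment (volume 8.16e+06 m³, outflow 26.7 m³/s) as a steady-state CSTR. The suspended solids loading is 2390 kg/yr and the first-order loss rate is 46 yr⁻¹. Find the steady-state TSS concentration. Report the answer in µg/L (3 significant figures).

Outflow Q = 26.7 m³/s × 3.156e+07 s/yr = 8.426e+08 m³/yr.
Steady-state CSTR mass balance: W = Q·C + k·V·C, so C = W/(Q + kV).
Q + kV = 8.426e+08 + 46·8.16e+06 = 1.218e+09 m³/yr.
C = 2390/1.218e+09 = 1.962e-06 kg/m³ = 0.001962 mg/L = 1.962 µg/L.

1.96 µg/L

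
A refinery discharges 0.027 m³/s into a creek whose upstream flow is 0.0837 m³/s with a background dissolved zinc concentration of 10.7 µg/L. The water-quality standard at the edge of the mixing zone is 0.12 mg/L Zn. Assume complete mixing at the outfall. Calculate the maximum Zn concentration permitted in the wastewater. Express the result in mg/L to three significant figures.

10.7 µg/L = 0.0107 mg/L.
Mass balance: 0.12·0.1107 = 0.027·Cₑ + 0.0837·0.0107.
Cₑ = (0.01328 − 0.0008956) / 0.027 = 0.4588 mg/L.

0.459 mg/L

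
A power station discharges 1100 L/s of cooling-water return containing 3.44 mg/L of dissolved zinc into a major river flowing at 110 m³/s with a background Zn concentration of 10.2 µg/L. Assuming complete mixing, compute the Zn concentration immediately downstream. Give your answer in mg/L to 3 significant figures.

1100 L/s = 1.1 m³/s.
10.2 µg/L = 0.0102 mg/L.
Flow-weighted mixing gives C = (1.1·3.44 + 110·0.0102) / (1.1 + 110) = 4.906/111.1 = 0.04416 mg/L.

0.0442 mg/L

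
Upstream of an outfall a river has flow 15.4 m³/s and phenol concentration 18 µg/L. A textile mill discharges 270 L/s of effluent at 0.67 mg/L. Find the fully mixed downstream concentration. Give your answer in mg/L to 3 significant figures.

270 L/s = 0.27 m³/s.
18 µg/L = 0.018 mg/L.
Flow-weighted mixing gives C = (0.27·0.67 + 15.4·0.018) / (0.27 + 15.4) = 0.4581/15.67 = 0.02923 mg/L.

0.0292 mg/L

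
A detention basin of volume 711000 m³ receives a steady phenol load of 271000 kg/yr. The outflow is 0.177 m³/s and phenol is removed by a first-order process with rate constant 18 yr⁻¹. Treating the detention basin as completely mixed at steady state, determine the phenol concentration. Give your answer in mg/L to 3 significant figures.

14.7 mg/L

Outflow Q = 0.177 m³/s × 3.156e+07 s/yr = 5.586e+06 m³/yr.
Steady-state CSTR mass balance: W = Q·C + k·V·C, so C = W/(Q + kV).
Q + kV = 5.586e+06 + 18·711000 = 1.838e+07 m³/yr.
C = 271000/1.838e+07 = 0.01474 kg/m³ = 14.74 mg/L.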